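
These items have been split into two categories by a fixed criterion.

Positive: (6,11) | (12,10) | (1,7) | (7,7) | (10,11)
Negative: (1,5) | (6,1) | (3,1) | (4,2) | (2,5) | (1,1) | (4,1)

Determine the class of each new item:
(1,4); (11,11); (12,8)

The pattern is that an item is 'Positive' exactly when: sum ≥ 8.
(1,4): 1+4 = 5, doesn't match → Negative.
(11,11): 11+11 = 22, fits → Positive.
(12,8): 12+8 = 20, fits → Positive.

Negative, Positive, Positive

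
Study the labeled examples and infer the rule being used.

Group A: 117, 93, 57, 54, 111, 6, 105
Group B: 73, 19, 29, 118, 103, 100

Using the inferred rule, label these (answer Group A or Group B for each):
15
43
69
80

Rule: multiple of 3. This holds for each 'Group A' example and fails for each 'Group B' one.

Group A, Group B, Group A, Group B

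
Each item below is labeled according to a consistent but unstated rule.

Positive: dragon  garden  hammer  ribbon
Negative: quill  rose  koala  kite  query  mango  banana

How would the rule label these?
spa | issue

Rule: length 6 AND contains 'r'. This holds for each 'Positive' example and fails for each 'Negative' one.
spa → length 3, no 'r' → Negative.
issue → length 5, no 'r' → Negative.

Negative, Negative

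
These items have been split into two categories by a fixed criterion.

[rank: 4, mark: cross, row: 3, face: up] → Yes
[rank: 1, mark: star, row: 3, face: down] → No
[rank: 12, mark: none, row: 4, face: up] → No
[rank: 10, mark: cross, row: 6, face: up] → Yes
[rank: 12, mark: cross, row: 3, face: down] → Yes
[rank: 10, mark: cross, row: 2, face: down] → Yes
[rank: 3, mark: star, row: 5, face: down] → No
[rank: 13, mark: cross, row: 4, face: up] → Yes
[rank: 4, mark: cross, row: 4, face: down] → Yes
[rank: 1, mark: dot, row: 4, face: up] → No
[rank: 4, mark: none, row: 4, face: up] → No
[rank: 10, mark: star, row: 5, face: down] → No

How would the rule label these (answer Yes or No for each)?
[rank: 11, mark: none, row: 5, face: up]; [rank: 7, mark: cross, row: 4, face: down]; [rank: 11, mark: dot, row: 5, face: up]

The classifier is using: mark is cross.
[rank: 11, mark: none, row: 5, face: up]: mark is none, does not satisfy this → No.
[rank: 7, mark: cross, row: 4, face: down]: mark is cross, qualifies → Yes.
[rank: 11, mark: dot, row: 5, face: up]: mark is dot, does not satisfy this → No.

No, Yes, No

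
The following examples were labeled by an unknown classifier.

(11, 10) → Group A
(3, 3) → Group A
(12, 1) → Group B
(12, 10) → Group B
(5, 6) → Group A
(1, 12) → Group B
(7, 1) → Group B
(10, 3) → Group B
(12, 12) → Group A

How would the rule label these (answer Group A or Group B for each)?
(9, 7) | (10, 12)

A rule that fits every label: |first − second| ≤ 1 — true of each 'Group A' example, false of each 'Group B' one.
(9, 7): |9−7| = 2, does not fit → Group B. (10, 12): |10−12| = 2, does not fit → Group B.

Group B, Group B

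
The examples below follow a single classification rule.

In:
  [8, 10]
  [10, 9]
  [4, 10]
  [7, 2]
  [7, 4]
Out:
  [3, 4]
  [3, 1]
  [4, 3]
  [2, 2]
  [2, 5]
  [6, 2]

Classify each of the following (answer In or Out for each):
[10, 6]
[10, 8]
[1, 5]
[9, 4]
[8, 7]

One predicate separates the groups cleanly: sum ≥ 9.
[10, 6] — 10+6 = 16, hence In. [10, 8] — 10+8 = 18, hence In. [1, 5] — 1+5 = 6, hence Out. [9, 4] — 9+4 = 13, hence In. [8, 7] — 8+7 = 15, hence In.

In, In, Out, In, In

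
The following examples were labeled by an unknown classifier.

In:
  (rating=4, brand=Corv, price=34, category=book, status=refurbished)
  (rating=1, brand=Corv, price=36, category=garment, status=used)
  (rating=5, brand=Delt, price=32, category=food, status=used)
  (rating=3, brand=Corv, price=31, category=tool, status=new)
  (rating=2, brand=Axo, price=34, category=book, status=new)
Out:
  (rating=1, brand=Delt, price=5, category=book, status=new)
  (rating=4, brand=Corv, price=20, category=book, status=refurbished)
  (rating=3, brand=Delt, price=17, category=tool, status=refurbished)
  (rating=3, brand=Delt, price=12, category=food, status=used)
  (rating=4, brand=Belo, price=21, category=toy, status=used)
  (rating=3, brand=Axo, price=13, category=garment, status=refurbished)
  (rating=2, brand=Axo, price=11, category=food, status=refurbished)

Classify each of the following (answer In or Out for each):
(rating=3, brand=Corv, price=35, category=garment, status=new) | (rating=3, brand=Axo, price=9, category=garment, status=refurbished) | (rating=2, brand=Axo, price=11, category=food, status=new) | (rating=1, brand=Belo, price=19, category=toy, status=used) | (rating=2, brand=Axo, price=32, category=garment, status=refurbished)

In, Out, Out, Out, In

A rule that fits every label: price ≥ 31 — true of each 'In' example, false of each 'Out' one.
(rating=3, brand=Corv, price=35, category=garment, status=new): price = 35 — has this property, so In.
(rating=3, brand=Axo, price=9, category=garment, status=refurbished): price = 9 — does not satisfy this, so Out.
(rating=2, brand=Axo, price=11, category=food, status=new): price = 11 — does not satisfy this, so Out.
(rating=1, brand=Belo, price=19, category=toy, status=used): price = 19 — does not satisfy this, so Out.
(rating=2, brand=Axo, price=32, category=garment, status=refurbished): price = 32 — has this property, so In.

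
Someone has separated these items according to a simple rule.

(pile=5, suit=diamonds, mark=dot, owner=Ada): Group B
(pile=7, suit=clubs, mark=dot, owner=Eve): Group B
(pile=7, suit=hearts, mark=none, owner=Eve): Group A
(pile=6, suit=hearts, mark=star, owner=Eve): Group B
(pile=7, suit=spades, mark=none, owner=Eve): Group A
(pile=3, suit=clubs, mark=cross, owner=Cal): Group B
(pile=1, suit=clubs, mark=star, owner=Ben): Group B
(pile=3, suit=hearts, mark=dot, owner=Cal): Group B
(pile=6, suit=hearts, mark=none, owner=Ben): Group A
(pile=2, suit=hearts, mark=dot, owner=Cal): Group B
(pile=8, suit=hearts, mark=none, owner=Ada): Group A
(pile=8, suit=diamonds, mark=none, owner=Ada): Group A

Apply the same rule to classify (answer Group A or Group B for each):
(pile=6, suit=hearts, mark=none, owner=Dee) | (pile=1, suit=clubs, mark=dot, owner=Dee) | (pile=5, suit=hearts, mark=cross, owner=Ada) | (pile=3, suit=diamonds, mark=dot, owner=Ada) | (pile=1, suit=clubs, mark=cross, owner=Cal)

Group A, Group B, Group B, Group B, Group B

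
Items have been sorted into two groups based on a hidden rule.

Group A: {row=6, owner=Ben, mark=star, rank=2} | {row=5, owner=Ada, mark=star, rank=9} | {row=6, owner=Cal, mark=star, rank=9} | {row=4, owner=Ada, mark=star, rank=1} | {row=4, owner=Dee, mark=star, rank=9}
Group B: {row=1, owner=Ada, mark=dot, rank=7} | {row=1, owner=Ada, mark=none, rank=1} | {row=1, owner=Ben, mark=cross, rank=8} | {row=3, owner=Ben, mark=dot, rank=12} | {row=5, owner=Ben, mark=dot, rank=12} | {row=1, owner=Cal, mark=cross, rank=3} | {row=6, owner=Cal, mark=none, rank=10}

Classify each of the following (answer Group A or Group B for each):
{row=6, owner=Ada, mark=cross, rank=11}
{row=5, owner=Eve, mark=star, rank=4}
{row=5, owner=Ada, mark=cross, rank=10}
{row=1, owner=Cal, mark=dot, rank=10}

Rule: mark is star. This holds for each 'Group A' example and fails for each 'Group B' one.
{row=6, owner=Ada, mark=cross, rank=11}: mark is cross, fails this test → Group B.
{row=5, owner=Eve, mark=star, rank=4}: mark is star, matches → Group A.
{row=5, owner=Ada, mark=cross, rank=10}: mark is cross, fails this test → Group B.
{row=1, owner=Cal, mark=dot, rank=10}: mark is dot, fails this test → Group B.

Group B, Group A, Group B, Group B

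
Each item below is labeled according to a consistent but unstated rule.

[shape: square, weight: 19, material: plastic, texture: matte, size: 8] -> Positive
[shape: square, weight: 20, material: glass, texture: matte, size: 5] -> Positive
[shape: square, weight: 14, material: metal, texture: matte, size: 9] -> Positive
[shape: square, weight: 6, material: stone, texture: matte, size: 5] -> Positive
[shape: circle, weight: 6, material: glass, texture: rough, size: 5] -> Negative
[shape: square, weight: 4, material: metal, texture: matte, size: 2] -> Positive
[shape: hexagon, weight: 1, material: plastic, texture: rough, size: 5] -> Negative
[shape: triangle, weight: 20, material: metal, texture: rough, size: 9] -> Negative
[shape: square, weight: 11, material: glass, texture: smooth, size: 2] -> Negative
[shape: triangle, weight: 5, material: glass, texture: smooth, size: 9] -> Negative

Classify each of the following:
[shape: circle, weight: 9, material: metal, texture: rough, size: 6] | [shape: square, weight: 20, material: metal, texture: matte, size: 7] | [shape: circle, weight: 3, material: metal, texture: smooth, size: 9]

Every 'Positive' example satisfies: texture is matte. None of the 'Negative' examples do.
Negative: [shape: circle, weight: 9, material: metal, texture: rough, size: 6], since texture is rough. Positive: [shape: square, weight: 20, material: metal, texture: matte, size: 7], since texture is matte. Negative: [shape: circle, weight: 3, material: metal, texture: smooth, size: 9], since texture is smooth.

Negative, Positive, Negative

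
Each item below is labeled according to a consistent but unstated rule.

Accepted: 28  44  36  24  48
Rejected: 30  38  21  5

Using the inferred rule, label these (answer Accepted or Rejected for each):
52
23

Accepted, Rejected

One predicate separates the groups cleanly: multiple of 4.
52 — 52 = 4·13, hence Accepted.
23 — 23 = 4·5 + 3, hence Rejected.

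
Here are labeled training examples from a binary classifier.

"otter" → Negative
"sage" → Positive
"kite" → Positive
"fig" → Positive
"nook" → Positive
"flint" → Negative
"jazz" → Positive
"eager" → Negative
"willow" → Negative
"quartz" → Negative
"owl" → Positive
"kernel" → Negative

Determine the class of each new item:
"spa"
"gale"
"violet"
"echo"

Positive, Positive, Negative, Positive

One predicate separates the groups cleanly: length ≤ 4.
"spa": Positive (length 3). "gale": Positive (length 4). "violet": Negative (length 6). "echo": Positive (length 4).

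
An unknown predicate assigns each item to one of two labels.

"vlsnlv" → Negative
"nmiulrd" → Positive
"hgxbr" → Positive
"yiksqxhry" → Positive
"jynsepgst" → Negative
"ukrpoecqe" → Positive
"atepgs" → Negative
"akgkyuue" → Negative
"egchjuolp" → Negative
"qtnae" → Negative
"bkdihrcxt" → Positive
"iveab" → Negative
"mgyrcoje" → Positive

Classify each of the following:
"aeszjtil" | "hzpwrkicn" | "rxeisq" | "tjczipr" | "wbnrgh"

All 'Positive' examples share one property — contains 'r' — and every 'Negative' example lacks it.

Negative, Positive, Positive, Positive, Positive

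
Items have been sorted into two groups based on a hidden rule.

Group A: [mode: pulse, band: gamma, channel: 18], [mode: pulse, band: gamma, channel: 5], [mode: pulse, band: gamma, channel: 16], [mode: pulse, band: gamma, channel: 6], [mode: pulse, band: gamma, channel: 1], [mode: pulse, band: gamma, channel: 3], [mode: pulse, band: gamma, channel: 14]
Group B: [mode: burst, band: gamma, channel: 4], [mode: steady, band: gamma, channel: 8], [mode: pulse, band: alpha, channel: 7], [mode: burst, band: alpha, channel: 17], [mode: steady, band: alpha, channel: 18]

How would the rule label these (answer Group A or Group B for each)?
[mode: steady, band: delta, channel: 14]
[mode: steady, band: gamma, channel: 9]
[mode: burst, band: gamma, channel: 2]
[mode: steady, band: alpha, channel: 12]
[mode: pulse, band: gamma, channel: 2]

Group B, Group B, Group B, Group B, Group A

The distinguishing property — band is gamma AND mode is pulse — holds for all the 'Group A' cases and none of the 'Group B' cases.
[mode: steady, band: delta, channel: 14] — band is delta, mode is steady, hence Group B. [mode: steady, band: gamma, channel: 9] — band is gamma, mode is steady, hence Group B. [mode: burst, band: gamma, channel: 2] — band is gamma, mode is burst, hence Group B. [mode: steady, band: alpha, channel: 12] — band is alpha, mode is steady, hence Group B. [mode: pulse, band: gamma, channel: 2] — band is gamma, mode is pulse, hence Group A.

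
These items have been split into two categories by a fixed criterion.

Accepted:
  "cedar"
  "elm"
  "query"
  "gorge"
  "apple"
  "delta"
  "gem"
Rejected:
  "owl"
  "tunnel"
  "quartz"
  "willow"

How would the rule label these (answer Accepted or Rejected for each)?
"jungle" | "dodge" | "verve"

Rejected, Accepted, Accepted

The pattern is that an item is 'Accepted' exactly when: odd length AND contains 'e'.
Rejected: "jungle", since length 6, has 'e'. Accepted: "dodge", since length 5, has 'e'. Accepted: "verve", since length 5, has 'e'.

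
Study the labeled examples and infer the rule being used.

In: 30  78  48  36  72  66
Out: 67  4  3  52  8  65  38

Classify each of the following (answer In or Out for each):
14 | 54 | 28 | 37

One predicate separates the groups cleanly: multiple of 6.
14: 14 = 6·2 + 2 — doesn't match, so Out.
54: 54 = 6·9 — checks out, so In.
28: 28 = 6·4 + 4 — doesn't match, so Out.
37: 37 = 6·6 + 1 — doesn't match, so Out.

Out, In, Out, Out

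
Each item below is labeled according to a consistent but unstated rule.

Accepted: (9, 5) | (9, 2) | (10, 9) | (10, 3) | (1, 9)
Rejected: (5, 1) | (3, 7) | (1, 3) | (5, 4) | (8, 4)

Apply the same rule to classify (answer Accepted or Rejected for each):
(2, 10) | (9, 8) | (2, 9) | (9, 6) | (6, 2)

Accepted, Accepted, Accepted, Accepted, Rejected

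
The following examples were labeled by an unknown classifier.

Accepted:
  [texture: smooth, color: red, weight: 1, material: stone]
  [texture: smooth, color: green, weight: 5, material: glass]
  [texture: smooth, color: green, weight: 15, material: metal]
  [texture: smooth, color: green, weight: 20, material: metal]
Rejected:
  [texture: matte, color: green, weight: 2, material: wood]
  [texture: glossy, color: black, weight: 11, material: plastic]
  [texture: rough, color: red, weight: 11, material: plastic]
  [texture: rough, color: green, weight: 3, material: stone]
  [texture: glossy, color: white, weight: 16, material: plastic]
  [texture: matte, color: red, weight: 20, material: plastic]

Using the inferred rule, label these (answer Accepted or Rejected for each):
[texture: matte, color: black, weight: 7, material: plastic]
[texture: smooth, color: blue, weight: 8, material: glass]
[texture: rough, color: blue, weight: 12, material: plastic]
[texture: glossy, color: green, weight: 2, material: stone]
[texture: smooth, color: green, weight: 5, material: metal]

Rejected, Accepted, Rejected, Rejected, Accepted

Looking at the examples, the only property every 'Accepted' case has and every 'Rejected' case lacks is: texture is smooth.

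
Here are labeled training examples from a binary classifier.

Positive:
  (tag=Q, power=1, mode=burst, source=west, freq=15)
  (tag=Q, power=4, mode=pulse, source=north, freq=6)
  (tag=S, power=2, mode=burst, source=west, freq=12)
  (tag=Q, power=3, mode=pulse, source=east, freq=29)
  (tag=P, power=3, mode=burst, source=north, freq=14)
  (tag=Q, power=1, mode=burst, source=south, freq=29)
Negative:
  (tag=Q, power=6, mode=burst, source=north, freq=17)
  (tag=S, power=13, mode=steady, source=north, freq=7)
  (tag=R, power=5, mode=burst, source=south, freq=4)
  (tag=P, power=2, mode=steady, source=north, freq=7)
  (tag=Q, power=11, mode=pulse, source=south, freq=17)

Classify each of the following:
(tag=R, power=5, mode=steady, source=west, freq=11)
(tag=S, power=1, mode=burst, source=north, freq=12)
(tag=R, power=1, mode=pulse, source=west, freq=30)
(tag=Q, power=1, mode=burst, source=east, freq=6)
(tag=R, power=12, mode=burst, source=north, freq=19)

Negative, Positive, Positive, Positive, Negative

The classifier is using: freq ≠ 7 AND power ≤ 4.
Negative: (tag=R, power=5, mode=steady, source=west, freq=11), since freq = 11, power = 5. Positive: (tag=S, power=1, mode=burst, source=north, freq=12), since freq = 12, power = 1. Positive: (tag=R, power=1, mode=pulse, source=west, freq=30), since freq = 30, power = 1. Positive: (tag=Q, power=1, mode=burst, source=east, freq=6), since freq = 6, power = 1. Negative: (tag=R, power=12, mode=burst, source=north, freq=19), since freq = 19, power = 12.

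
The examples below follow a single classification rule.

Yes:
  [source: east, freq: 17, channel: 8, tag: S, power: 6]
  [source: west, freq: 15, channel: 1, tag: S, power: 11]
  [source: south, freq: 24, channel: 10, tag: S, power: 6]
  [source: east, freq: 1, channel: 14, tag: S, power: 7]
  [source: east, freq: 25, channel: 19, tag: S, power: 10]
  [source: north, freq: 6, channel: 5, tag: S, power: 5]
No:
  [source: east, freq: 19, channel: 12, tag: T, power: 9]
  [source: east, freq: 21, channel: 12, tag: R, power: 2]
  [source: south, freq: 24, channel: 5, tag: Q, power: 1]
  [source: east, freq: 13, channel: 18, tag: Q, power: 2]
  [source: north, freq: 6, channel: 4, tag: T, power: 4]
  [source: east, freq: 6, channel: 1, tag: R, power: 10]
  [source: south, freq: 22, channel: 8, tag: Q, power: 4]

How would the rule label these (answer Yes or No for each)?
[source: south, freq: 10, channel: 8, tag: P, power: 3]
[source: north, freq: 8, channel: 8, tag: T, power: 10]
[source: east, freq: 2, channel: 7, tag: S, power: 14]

A rule that fits every label: tag is S — true of each 'Yes' example, false of each 'No' one.
[source: south, freq: 10, channel: 8, tag: P, power: 3]: No (tag is P).
[source: north, freq: 8, channel: 8, tag: T, power: 10]: No (tag is T).
[source: east, freq: 2, channel: 7, tag: S, power: 14]: Yes (tag is S).

No, No, Yes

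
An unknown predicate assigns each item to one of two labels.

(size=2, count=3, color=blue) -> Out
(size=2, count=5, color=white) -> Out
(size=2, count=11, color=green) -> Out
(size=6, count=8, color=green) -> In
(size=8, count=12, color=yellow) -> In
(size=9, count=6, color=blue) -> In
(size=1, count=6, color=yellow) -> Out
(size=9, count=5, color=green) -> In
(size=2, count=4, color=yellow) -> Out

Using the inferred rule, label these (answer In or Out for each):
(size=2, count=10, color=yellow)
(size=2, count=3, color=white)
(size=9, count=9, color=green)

Out, Out, In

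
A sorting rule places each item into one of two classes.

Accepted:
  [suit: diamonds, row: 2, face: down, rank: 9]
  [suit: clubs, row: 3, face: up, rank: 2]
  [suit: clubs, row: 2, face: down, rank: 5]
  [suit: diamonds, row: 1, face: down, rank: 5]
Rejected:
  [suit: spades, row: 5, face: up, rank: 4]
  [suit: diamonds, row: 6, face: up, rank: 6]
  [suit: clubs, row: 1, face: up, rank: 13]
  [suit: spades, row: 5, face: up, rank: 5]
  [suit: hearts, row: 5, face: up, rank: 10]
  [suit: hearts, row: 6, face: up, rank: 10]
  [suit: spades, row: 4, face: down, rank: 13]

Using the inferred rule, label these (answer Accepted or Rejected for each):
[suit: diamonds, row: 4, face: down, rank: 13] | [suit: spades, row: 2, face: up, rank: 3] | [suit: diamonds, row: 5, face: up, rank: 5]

Rejected, Accepted, Rejected

The simplest hypothesis consistent with all the labels is: rank ≤ 9 AND row ≤ 3.
[suit: diamonds, row: 4, face: down, rank: 13]: rank = 13, row = 4, doesn't match → Rejected. [suit: spades, row: 2, face: up, rank: 3]: rank = 3, row = 2, meets the rule → Accepted. [suit: diamonds, row: 5, face: up, rank: 5]: rank = 5, row = 5, doesn't match → Rejected.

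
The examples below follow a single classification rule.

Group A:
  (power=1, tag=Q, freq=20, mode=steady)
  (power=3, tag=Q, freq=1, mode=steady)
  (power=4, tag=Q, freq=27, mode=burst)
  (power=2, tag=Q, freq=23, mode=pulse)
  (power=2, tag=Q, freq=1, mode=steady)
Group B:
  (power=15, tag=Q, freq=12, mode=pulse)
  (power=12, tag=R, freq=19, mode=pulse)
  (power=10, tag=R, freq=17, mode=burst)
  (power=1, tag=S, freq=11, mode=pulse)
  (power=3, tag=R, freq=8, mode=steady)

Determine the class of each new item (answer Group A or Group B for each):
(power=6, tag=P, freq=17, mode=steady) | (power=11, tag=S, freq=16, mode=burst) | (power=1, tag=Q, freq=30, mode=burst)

Group B, Group B, Group A

The simplest hypothesis consistent with all the labels is: tag is Q AND power ≤ 4.
(power=6, tag=P, freq=17, mode=steady) → tag is P, power = 6 → Group B.
(power=11, tag=S, freq=16, mode=burst) → tag is S, power = 11 → Group B.
(power=1, tag=Q, freq=30, mode=burst) → tag is Q, power = 1 → Group A.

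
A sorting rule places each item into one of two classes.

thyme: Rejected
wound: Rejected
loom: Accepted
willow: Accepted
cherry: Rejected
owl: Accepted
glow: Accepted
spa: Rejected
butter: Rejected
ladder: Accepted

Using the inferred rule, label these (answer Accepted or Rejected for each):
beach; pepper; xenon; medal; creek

Rejected, Rejected, Rejected, Accepted, Rejected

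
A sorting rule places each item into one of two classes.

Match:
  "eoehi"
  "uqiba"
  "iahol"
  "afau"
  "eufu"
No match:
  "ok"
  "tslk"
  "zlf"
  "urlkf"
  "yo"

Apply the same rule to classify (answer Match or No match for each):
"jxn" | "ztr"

'Match' ⟺ has ≥ 2 vowels.
"jxn": No match (0 vowels).
"ztr": No match (0 vowels).

No match, No match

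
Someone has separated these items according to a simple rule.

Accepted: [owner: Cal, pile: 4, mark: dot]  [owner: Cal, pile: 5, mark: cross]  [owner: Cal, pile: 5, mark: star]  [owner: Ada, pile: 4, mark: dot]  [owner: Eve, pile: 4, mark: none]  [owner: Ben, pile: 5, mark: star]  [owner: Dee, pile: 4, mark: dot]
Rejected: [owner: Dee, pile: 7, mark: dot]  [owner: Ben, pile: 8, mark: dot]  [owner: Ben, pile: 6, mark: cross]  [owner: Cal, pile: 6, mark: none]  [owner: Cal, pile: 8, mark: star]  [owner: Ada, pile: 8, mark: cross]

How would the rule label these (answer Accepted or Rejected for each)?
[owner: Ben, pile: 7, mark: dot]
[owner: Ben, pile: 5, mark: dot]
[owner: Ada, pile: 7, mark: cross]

The rule appears to be: pile ≤ 5.
[owner: Ben, pile: 7, mark: dot]: pile = 7 — fails this test, so Rejected.
[owner: Ben, pile: 5, mark: dot]: pile = 5 — qualifies, so Accepted.
[owner: Ada, pile: 7, mark: cross]: pile = 7 — fails this test, so Rejected.

Rejected, Accepted, Rejected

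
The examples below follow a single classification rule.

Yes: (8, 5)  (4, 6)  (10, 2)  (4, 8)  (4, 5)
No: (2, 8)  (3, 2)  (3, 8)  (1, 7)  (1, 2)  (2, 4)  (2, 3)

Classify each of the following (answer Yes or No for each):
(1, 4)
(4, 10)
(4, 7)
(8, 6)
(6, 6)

No, Yes, Yes, Yes, Yes

The simplest hypothesis consistent with all the labels is: first ≥ 4.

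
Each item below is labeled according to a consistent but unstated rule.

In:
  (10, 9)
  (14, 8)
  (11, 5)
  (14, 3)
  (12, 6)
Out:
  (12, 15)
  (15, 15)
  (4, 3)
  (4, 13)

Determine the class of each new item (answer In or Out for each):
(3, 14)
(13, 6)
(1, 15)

Out, In, Out

Every 'In' example satisfies: first > second AND sum ≥ 16. None of the 'Out' examples do.
(3, 14): 3 < 14, 3+14 = 17, does not satisfy this → Out.
(13, 6): 13 > 6, 13+6 = 19, has this property → In.
(1, 15): 1 < 15, 1+15 = 16, does not satisfy this → Out.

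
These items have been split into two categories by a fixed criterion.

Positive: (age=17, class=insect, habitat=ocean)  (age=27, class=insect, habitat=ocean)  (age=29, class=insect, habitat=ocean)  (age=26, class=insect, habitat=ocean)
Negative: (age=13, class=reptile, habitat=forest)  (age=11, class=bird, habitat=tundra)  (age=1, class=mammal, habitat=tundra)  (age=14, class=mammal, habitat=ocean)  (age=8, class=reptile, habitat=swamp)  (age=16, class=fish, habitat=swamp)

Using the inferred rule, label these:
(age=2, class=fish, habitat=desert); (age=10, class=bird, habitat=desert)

The classifier is using: class is insect.
(age=2, class=fish, habitat=desert): class is fish — does not satisfy this, so Negative.
(age=10, class=bird, habitat=desert): class is bird — does not satisfy this, so Negative.

Negative, Negative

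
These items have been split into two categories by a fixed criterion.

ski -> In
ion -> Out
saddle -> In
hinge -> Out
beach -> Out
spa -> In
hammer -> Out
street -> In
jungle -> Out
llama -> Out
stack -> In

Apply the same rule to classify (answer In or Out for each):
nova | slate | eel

Out, In, Out

All 'In' examples share one property — contains 's' — and every 'Out' example lacks it.
Out: nova, since no 's'. In: slate, since has 's'. Out: eel, since no 's'.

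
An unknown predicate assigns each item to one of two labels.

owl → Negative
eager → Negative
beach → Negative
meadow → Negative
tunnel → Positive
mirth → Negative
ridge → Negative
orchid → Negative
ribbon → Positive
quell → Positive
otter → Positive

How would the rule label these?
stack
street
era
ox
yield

'Positive' ⟺ has a double letter.
stack: no doubled letter, does not pass → Negative.
street: 'ee' doubled, passes → Positive.
era: no doubled letter, does not pass → Negative.
ox: no doubled letter, does not pass → Negative.
yield: no doubled letter, does not pass → Negative.

Negative, Positive, Negative, Negative, Negative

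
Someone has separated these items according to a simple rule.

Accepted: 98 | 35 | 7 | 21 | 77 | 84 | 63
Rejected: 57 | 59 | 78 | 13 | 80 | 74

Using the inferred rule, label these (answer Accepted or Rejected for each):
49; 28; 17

'Accepted' ⟺ multiple of 7.
49 — 49 = 7·7, hence Accepted. 28 — 28 = 7·4, hence Accepted. 17 — 17 = 7·2 + 3, hence Rejected.

Accepted, Accepted, Rejected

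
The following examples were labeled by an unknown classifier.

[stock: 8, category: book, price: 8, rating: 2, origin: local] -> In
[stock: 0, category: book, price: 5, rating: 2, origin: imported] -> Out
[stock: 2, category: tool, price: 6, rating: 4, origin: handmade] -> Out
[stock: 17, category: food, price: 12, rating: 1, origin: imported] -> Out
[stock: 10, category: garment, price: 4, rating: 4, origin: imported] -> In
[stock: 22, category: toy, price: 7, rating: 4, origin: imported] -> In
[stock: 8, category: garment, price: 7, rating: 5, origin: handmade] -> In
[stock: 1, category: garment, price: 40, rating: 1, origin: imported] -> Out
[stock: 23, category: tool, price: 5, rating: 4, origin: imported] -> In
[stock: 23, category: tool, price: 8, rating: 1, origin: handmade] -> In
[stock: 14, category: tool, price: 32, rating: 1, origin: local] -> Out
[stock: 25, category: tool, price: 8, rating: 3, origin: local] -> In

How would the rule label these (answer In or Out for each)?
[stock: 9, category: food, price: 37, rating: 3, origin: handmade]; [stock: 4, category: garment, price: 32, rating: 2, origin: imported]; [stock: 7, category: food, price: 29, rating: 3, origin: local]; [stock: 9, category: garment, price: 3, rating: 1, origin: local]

Out, Out, Out, In

The pattern is that an item is 'In' exactly when: stock ≥ 8 AND price ≤ 8.
[stock: 9, category: food, price: 37, rating: 3, origin: handmade] → stock = 9, price = 37 → Out. [stock: 4, category: garment, price: 32, rating: 2, origin: imported] → stock = 4, price = 32 → Out. [stock: 7, category: food, price: 29, rating: 3, origin: local] → stock = 7, price = 29 → Out. [stock: 9, category: garment, price: 3, rating: 1, origin: local] → stock = 9, price = 3 → In.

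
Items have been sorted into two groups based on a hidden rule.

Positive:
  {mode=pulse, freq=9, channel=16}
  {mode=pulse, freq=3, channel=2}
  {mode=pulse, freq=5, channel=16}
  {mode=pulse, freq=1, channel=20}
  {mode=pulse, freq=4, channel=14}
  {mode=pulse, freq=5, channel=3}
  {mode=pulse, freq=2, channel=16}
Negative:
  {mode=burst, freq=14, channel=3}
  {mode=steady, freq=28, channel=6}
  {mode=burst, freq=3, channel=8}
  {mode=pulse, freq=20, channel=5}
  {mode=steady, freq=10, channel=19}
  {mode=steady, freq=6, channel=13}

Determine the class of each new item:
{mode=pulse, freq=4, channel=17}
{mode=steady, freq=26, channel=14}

Positive, Negative

The common property of the 'Positive' items is: mode is pulse AND freq ≤ 9. No 'Negative' item has it.
{mode=pulse, freq=4, channel=17} → mode is pulse, freq = 4 → Positive.
{mode=steady, freq=26, channel=14} → mode is steady, freq = 26 → Negative.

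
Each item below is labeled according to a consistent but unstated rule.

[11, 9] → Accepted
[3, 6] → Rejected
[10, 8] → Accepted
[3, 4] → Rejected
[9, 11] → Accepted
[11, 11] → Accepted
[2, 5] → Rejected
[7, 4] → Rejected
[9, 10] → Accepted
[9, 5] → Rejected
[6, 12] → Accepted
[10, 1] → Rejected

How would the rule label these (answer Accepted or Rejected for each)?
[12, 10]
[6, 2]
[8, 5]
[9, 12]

Accepted, Rejected, Rejected, Accepted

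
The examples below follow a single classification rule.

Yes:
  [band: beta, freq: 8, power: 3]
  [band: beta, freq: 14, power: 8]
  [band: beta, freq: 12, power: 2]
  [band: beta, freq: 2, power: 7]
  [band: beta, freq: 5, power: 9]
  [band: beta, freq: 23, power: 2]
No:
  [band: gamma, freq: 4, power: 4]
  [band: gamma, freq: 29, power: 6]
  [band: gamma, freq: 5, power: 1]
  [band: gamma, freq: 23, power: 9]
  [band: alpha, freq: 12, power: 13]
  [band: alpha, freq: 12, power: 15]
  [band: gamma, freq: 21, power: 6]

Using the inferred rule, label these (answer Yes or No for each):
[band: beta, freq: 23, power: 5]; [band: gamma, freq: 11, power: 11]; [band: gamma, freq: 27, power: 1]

Yes, No, No

The rule appears to be: band is beta.
[band: beta, freq: 23, power: 5] — band is beta, hence Yes.
[band: gamma, freq: 11, power: 11] — band is gamma, hence No.
[band: gamma, freq: 27, power: 1] — band is gamma, hence No.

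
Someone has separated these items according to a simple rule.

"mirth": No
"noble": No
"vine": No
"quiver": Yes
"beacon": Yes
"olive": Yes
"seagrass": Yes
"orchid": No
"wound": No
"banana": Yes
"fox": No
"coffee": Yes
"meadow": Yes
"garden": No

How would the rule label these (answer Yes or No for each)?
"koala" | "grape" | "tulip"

All 'Yes' examples share one property — has ≥ 3 vowels — and every 'No' example lacks it.
"koala": 3 vowels — has this property, so Yes.
"grape": 2 vowels — doesn't match, so No.
"tulip": 2 vowels — doesn't match, so No.

Yes, No, No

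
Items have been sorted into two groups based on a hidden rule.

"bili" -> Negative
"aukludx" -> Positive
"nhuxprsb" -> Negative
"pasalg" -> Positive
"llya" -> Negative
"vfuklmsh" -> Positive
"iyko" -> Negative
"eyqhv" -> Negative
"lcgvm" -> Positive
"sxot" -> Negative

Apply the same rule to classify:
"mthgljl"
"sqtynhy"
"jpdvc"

One predicate separates the groups cleanly: length ≥ 5 AND contains 'l'.
"mthgljl" → length 7, has 'l' → Positive.
"sqtynhy" → length 7, no 'l' → Negative.
"jpdvc" → length 5, no 'l' → Negative.

Positive, Negative, Negative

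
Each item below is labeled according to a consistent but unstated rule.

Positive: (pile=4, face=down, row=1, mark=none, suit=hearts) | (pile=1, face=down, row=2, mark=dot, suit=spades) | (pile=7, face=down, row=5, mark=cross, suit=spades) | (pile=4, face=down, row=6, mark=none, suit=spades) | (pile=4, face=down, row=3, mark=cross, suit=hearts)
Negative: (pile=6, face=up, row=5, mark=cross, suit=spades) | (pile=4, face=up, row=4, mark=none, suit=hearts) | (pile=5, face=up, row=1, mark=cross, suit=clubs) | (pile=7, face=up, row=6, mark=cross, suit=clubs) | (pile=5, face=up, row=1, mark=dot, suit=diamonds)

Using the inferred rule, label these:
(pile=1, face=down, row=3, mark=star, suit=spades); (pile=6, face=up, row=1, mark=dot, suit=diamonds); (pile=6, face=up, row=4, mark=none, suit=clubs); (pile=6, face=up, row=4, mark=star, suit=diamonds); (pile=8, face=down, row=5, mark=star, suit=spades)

The distinguishing property — face is down — holds for all the 'Positive' cases and none of the 'Negative' cases.

Positive, Negative, Negative, Negative, Positive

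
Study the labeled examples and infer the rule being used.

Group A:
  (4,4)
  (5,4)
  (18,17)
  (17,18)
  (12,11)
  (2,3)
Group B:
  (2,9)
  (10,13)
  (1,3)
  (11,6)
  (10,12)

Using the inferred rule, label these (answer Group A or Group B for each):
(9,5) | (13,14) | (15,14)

The simplest hypothesis consistent with all the labels is: |first − second| ≤ 1.
(9,5): Group B (|9−5| = 4).
(13,14): Group A (|13−14| = 1).
(15,14): Group A (|15−14| = 1).

Group B, Group A, Group A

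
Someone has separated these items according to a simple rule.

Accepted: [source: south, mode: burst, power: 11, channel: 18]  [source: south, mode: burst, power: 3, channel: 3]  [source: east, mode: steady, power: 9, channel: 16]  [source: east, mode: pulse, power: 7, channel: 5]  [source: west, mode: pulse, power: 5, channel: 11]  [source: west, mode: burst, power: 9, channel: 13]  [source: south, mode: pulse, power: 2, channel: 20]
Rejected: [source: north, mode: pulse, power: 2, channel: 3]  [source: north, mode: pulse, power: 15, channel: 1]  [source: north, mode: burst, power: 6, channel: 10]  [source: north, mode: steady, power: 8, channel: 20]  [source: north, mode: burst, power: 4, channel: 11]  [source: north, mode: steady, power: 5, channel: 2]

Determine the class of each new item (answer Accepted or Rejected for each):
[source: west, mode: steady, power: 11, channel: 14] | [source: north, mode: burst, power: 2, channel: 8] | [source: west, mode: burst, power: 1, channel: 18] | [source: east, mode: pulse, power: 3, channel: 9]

Accepted, Rejected, Accepted, Accepted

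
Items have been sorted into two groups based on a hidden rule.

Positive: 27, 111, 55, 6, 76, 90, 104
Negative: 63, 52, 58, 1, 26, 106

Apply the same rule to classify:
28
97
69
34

The classifier is using: ≡ 6 (mod 7).
28 — 28 mod 7 = 0, hence Negative.
97 — 97 mod 7 = 6, hence Positive.
69 — 69 mod 7 = 6, hence Positive.
34 — 34 mod 7 = 6, hence Positive.

Negative, Positive, Positive, Positive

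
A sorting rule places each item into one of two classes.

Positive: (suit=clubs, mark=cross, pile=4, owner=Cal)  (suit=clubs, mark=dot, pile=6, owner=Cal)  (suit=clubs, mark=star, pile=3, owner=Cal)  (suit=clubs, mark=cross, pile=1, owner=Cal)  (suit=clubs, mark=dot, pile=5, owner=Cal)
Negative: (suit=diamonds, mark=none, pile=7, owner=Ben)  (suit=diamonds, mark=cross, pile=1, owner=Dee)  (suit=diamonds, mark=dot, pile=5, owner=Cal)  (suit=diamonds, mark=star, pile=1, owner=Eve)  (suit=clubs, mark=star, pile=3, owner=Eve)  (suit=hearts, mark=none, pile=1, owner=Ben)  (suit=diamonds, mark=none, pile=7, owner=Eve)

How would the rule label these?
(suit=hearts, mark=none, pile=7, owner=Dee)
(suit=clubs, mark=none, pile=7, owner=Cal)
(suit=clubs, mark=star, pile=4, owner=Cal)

Every 'Positive' example satisfies: owner is Cal AND suit is clubs. None of the 'Negative' examples do.
(suit=hearts, mark=none, pile=7, owner=Dee): owner is Dee, suit is hearts, fails this test → Negative.
(suit=clubs, mark=none, pile=7, owner=Cal): owner is Cal, suit is clubs, qualifies → Positive.
(suit=clubs, mark=star, pile=4, owner=Cal): owner is Cal, suit is clubs, qualifies → Positive.

Negative, Positive, Positive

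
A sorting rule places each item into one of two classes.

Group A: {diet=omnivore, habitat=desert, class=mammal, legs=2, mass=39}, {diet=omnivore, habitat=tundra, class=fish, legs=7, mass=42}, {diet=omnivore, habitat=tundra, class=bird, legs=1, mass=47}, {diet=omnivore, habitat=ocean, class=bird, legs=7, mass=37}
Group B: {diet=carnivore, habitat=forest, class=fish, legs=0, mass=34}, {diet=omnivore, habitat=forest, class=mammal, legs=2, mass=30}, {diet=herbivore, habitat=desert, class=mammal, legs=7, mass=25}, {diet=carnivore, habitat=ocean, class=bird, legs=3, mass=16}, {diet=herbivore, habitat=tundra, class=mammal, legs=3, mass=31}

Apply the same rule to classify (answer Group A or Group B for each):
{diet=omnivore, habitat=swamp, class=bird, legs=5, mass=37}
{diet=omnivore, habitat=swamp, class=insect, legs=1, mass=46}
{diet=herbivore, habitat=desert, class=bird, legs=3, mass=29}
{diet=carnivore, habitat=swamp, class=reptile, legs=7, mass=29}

Group A, Group A, Group B, Group B

The classifier is using: mass ≥ 37.
{diet=omnivore, habitat=swamp, class=bird, legs=5, mass=37}: Group A (mass = 37). {diet=omnivore, habitat=swamp, class=insect, legs=1, mass=46}: Group A (mass = 46). {diet=herbivore, habitat=desert, class=bird, legs=3, mass=29}: Group B (mass = 29). {diet=carnivore, habitat=swamp, class=reptile, legs=7, mass=29}: Group B (mass = 29).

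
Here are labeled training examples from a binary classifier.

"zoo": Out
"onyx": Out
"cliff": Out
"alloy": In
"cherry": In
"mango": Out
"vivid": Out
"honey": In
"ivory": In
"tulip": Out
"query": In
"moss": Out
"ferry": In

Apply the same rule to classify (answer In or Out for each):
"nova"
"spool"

Out, Out

A rule that fits every label: ends with 'y' — true of each 'In' example, false of each 'Out' one.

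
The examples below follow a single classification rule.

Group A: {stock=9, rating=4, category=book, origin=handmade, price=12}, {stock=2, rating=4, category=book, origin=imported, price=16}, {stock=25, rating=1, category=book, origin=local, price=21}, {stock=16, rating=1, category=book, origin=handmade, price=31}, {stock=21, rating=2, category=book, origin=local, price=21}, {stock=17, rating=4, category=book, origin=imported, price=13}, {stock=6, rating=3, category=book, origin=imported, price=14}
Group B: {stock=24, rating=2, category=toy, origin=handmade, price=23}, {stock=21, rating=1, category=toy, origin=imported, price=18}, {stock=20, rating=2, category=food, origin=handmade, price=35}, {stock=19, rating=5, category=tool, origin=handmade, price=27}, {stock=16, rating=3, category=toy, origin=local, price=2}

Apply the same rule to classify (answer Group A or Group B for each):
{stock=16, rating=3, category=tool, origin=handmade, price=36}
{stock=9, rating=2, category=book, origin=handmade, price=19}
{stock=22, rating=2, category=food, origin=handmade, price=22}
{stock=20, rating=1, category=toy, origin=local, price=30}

Group B, Group A, Group B, Group B

Every 'Group A' example satisfies: category is book. None of the 'Group B' examples do.
{stock=16, rating=3, category=tool, origin=handmade, price=36} → category is tool → Group B. {stock=9, rating=2, category=book, origin=handmade, price=19} → category is book → Group A. {stock=22, rating=2, category=food, origin=handmade, price=22} → category is food → Group B. {stock=20, rating=1, category=toy, origin=local, price=30} → category is toy → Group B.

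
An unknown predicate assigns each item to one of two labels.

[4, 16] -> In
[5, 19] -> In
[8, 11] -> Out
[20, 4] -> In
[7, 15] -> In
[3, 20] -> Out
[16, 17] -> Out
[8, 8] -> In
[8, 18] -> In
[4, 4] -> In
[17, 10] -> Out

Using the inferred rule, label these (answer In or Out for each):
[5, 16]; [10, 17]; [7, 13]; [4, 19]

Out, Out, In, Out

Rule: sum is even. This holds for each 'In' example and fails for each 'Out' one.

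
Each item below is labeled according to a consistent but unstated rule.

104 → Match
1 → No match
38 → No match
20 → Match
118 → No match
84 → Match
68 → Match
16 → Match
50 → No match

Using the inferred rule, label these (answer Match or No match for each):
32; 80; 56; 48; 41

Rule: multiple of 4. This holds for each 'Match' example and fails for each 'No match' one.
32 → 32 = 4·8 → Match. 80 → 80 = 4·20 → Match. 56 → 56 = 4·14 → Match. 48 → 48 = 4·12 → Match. 41 → 41 = 4·10 + 1 → No match.

Match, Match, Match, Match, No match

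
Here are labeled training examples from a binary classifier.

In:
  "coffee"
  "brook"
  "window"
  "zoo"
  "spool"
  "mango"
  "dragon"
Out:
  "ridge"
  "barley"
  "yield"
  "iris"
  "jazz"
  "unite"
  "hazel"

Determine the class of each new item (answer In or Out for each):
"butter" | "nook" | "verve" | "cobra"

Checking candidate rules against both groups, what survives is: contains 'o'.

Out, In, Out, In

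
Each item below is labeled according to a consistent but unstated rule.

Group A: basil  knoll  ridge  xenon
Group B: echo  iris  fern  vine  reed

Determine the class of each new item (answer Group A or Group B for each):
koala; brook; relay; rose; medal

Group A, Group A, Group A, Group B, Group A

The simplest hypothesis consistent with all the labels is: odd length.
Group A: koala, since length 5. Group A: brook, since length 5. Group A: relay, since length 5. Group B: rose, since length 4. Group A: medal, since length 5.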